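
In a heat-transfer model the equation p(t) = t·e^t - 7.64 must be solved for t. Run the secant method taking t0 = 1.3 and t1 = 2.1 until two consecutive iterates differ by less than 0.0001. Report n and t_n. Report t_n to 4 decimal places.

n = 6, t_n = 1.5775

p(1.3) = -2.869914, p(2.1) = 9.508957
t2 = 2.100000 − 9.508957·(0.800000)/(12.378871) = 1.485472;  |Δ| = 0.614528
p(1.485472) = -1.078598
t3 = 1.485472 − (-1.078598)·(-0.614528)/(-10.587555) = 1.548076;  |Δ| = 0.062605
p(1.548076) = -0.360301
t4 = 1.548076 − (-0.360301)·(0.062605)/(0.718297) = 1.579479;  |Δ| = 0.031403
p(1.579479) = 0.024308
t5 = 1.579479 − 0.024308·(0.031403)/(0.384610) = 1.577494;  |Δ| = 0.001985
p(1.577494) = -0.000500
t6 = 1.577494 − (-0.000500)·(-0.001985)/(-0.024808) = 1.577534;  |Δ| = 0.000040
|t6 − t5| = 0.000040 < 0.0001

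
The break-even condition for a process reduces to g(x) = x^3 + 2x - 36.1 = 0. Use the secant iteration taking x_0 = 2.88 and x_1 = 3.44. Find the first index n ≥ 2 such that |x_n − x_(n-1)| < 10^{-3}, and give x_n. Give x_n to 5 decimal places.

n = 5, x_n = 3.10353

g(2.88) = -6.4521280, g(3.44) = 11.4875840
x_2 = 3.4400000 − 11.4875840·(0.5600000)/(17.9397120) = 3.0814075;  |Δ| = 0.3585925
g(3.0814075) = -0.6789998
x_3 = 3.0814075 − (-0.6789998)·(-0.3585925)/(-12.1665838) = 3.1014200;  |Δ| = 0.0200125
g(3.1014200) = -0.0652028
x_4 = 3.1014200 − (-0.0652028)·(0.0200125)/(0.6137970) = 3.1035459;  |Δ| = 0.0021259
g(3.1035459) = 0.0004371
x_5 = 3.1035459 − 0.0004371·(0.0021259)/(0.0656399) = 3.1035317;  |Δ| = 0.0000142
|x_5 − x_4| = 0.0000142 < 10^{-3}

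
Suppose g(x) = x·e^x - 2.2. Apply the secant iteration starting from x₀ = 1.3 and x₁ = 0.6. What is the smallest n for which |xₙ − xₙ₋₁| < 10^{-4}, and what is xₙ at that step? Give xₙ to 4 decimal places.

g(1.3) = 2.570086, g(0.6) = -1.106729
x₂ = 0.600000 − (-1.106729)·(-0.700000)/(-3.676814) = 0.810701;  |Δ| = 0.210701
g(0.810701) = -0.376339
x₃ = 0.810701 − (-0.376339)·(0.210701)/(0.730390) = 0.919267;  |Δ| = 0.108566
g(0.919267) = 0.105018
x₄ = 0.919267 − 0.105018·(0.108566)/(0.481357) = 0.895581;  |Δ| = 0.023686
g(0.895581) = -0.006938
x₅ = 0.895581 − (-0.006938)·(-0.023686)/(-0.111955) = 0.897049;  |Δ| = 0.001468
g(0.897049) = -0.000117
x₆ = 0.897049 − (-0.000117)·(0.001468)/(0.006821) = 0.897074;  |Δ| = 0.000025
|x₆ − x₅| = 0.000025 < 10^{-4}

n = 6, xₙ = 0.8971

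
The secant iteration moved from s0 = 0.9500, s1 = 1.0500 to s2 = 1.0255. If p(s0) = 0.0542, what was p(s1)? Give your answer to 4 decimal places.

The secant line through (0.9500, 0.0542) and (1.0500, p(s1)) crosses zero at s2 = 1.0255.
So (0.9500, 0.0542), (1.0500, p(s1)), (1.0255, 0) are collinear:
p(s1) = 0.0542 · (1.0500 − 1.0255) / (0.9500 − 1.0255) = 0.0542 · (0.024500)/(-0.075500) = -0.017588

-0.0176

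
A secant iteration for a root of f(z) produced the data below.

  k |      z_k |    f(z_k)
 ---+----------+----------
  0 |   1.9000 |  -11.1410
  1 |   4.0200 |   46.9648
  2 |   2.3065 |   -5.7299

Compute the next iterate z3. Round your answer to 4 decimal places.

2.4928

z3 = 2.3065 − (-5.7299)·(2.3065 − 4.0200) / (-5.7299 − 46.9648)
   = 2.3065 − (9.818184)/(-52.694700) = 2.492822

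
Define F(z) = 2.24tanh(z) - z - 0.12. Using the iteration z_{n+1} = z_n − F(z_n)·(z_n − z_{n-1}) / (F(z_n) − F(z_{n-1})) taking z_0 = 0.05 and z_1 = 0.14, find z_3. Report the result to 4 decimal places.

0.0973

F(0.05) = -0.058093, F(0.14) = 0.051567
z_2 = 0.140000 − 0.051567·(0.140000 − 0.050000) / (0.051567 − (-0.058093)) = 0.140000 − (0.004641)/(0.109660) = 0.097678
F(0.097678) = 0.000428
z_3 = 0.097678 − 0.000428·(0.097678 − 0.140000) / (0.000428 − 0.051567) = 0.097678 − (-0.000018)/(-0.051139) = 0.097324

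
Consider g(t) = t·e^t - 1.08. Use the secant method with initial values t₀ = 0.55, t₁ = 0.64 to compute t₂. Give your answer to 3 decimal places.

0.594

g(0.55) = -0.12671, g(0.64) = 0.13375
t₂ = 0.64000 − 0.13375·(0.64000 − 0.55000) / (0.13375 − (-0.12671)) = 0.64000 − (0.01204)/(0.26046) = 0.59378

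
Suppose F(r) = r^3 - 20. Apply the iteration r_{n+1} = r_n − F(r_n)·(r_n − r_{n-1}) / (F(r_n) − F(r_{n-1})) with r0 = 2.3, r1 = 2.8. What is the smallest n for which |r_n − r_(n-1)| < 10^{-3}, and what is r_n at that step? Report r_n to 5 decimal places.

n = 4, r_n = 2.71442

F(2.3) = -7.8330000, F(2.8) = 1.9520000
r2 = 2.8000000 − 1.9520000·(0.5000000)/(9.7850000) = 2.7002555;  |Δ| = 0.0997445
F(2.7002555) = -0.3114118
r3 = 2.7002555 − (-0.3114118)·(-0.0997445)/(-2.2634118) = 2.7139789;  |Δ| = 0.0137234
F(2.7139789) = -0.0096969
r4 = 2.7139789 − (-0.0096969)·(0.0137234)/(0.3017149) = 2.7144199;  |Δ| = 0.0004411
|r4 − r3| = 0.0004411 < 10^{-3}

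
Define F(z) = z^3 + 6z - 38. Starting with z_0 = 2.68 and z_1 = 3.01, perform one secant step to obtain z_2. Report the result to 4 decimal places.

2.7681

F(2.68) = -2.671168, F(3.01) = 7.330901
z_2 = 3.010000 − 7.330901·(3.010000 − 2.680000) / (7.330901 − (-2.671168)) = 3.010000 − (2.419197)/(10.002069) = 2.768130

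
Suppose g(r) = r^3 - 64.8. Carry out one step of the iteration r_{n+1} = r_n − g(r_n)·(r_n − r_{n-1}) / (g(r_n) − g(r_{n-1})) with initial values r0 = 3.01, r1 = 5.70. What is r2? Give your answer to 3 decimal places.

3.649

g(3.01) = -37.52910, g(5.70) = 120.39300
r2 = 5.70000 − 120.39300·(5.70000 − 3.01000) / (120.39300 − (-37.52910)) = 5.70000 − (323.85717)/(157.92210) = 3.64926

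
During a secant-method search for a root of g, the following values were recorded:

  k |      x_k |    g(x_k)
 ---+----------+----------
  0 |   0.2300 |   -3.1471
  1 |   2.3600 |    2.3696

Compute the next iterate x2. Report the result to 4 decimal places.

x2 = 2.3600 − 2.3696·(2.3600 − 0.2300) / (2.3696 − (-3.1471))
   = 2.3600 − (5.047248)/(5.516700) = 1.445097

1.4451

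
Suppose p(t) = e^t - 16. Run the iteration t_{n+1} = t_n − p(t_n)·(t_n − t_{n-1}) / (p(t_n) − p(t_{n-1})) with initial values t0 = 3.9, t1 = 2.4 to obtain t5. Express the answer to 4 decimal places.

2.7725

p(3.9) = 33.402449, p(2.4) = -4.976824
t2 = 2.400000 − (-4.976824)·(2.400000 − 3.900000) / (-4.976824 − 33.402449) = 2.400000 − (7.465235)/(-38.379273) = 2.594512
p(2.594512) = -2.609946
t3 = 2.594512 − (-2.609946)·(2.594512 − 2.400000) / (-2.609946 − (-4.976824)) = 2.594512 − (-0.507666)/(2.366877) = 2.809000
p(2.809000) = 0.593316
t4 = 2.809000 − 0.593316·(2.809000 − 2.594512) / (0.593316 − (-2.609946)) = 2.809000 − (0.127259)/(3.203263) = 2.769272
p(2.769272) = -0.052979
t5 = 2.769272 − (-0.052979)·(2.769272 − 2.809000) / (-0.052979 − 0.593316) = 2.769272 − (0.002105)/(-0.646296) = 2.772529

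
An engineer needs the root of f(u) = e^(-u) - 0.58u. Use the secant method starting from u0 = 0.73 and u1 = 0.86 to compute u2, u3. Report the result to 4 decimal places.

f(0.73) = 0.058509, f(0.86) = -0.075638
u2 = 0.860000 − (-0.075638)·(0.860000 − 0.730000) / (-0.075638 − 0.058509) = 0.860000 − (-0.009833)/(-0.134147) = 0.786700
f(0.786700) = -0.000941
u3 = 0.786700 − (-0.000941)·(0.786700 − 0.860000) / (-0.000941 − (-0.075638)) = 0.786700 − (0.000069)/(0.074697) = 0.785777

0.7867, 0.7858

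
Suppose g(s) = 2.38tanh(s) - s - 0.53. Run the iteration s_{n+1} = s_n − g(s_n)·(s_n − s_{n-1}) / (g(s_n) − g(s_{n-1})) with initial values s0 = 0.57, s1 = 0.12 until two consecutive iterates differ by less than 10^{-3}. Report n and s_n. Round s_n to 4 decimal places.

n = 5, s_n = 0.4253

g(0.57) = 0.126555, g(0.12) = -0.365763
s2 = 0.120000 − (-0.365763)·(-0.450000)/(-0.492318) = 0.454323;  |Δ| = 0.334323
g(0.454323) = 0.028239
s3 = 0.454323 − 0.028239·(0.334323)/(0.394002) = 0.430362;  |Δ| = 0.023961
g(0.430362) = 0.005022
s4 = 0.430362 − 0.005022·(-0.023961)/(-0.023216) = 0.425178;  |Δ| = 0.005184
g(0.425178) = -0.000123
s5 = 0.425178 − (-0.000123)·(-0.005184)/(-0.005145) = 0.425302;  |Δ| = 0.000124
|s5 − s4| = 0.000124 < 10^{-3}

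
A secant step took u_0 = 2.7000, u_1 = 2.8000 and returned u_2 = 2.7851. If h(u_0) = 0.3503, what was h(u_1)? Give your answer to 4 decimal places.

-0.0613

The secant line through (2.7000, 0.3503) and (2.8000, h(u_1)) crosses zero at u_2 = 2.7851.
So (2.7000, 0.3503), (2.8000, h(u_1)), (2.7851, 0) are collinear:
h(u_1) = 0.3503 · (2.8000 − 2.7851) / (2.7000 − 2.7851) = 0.3503 · (0.014900)/(-0.085100) = -0.061333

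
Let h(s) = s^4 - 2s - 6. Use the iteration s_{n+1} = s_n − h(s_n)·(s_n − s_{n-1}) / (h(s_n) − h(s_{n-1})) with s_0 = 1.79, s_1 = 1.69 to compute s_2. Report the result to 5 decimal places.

1.75405

h(1.79) = 0.6862568, h(1.69) = -1.2226928
s_2 = 1.6900000 − (-1.2226928)·(1.6900000 − 1.7900000) / (-1.2226928 − 0.6862568) = 1.6900000 − (0.1222693)/(-1.9089496) = 1.7540506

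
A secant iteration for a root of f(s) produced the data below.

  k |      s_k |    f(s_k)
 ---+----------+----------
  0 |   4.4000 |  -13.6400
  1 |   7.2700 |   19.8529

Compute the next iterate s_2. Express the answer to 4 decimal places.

s_2 = 7.2700 − 19.8529·(7.2700 − 4.4000) / (19.8529 − (-13.6400))
   = 7.2700 − (56.977823)/(33.492900) = 5.568809

5.5688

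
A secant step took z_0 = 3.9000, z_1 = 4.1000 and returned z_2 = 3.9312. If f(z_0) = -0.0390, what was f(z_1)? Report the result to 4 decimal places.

The secant line through (3.9000, -0.0390) and (4.1000, f(z_1)) crosses zero at z_2 = 3.9312.
So (3.9000, -0.0390), (4.1000, f(z_1)), (3.9312, 0) are collinear:
f(z_1) = -0.0390 · (4.1000 − 3.9312) / (3.9000 − 3.9312) = -0.0390 · (0.168800)/(-0.031200) = 0.211000

0.2110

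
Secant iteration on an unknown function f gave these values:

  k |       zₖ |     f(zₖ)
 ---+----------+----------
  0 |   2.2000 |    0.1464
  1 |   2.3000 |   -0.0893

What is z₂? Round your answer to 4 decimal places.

2.2621

z₂ = 2.3000 − (-0.0893)·(2.3000 − 2.2000) / (-0.0893 − 0.1464)
   = 2.3000 − (-0.008930)/(-0.235700) = 2.262113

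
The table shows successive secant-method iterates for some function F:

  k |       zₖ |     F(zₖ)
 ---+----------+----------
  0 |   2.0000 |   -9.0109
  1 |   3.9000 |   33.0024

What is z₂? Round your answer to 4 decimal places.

2.4075

z₂ = 3.9000 − 33.0024·(3.9000 − 2.0000) / (33.0024 − (-9.0109))
   = 3.9000 − (62.704560)/(42.013300) = 2.407507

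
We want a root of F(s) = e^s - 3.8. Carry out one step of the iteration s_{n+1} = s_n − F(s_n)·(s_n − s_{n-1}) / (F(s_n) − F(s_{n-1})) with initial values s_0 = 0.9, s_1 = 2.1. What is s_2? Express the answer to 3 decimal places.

F(0.9) = -1.34040, F(2.1) = 4.36617
s_2 = 2.10000 − 4.36617·(2.10000 − 0.90000) / (4.36617 − (-1.34040)) = 2.10000 − (5.23940)/(5.70657) = 1.18186

1.182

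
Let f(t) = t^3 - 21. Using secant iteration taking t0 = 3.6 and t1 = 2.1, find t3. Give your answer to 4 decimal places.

f(3.6) = 25.656000, f(2.1) = -11.739000
t2 = 2.100000 − (-11.739000)·(2.100000 − 3.600000) / (-11.739000 − 25.656000) = 2.100000 − (17.608500)/(-37.395000) = 2.570878
f(2.570878) = -4.007995
t3 = 2.570878 − (-4.007995)·(2.570878 − 2.100000) / (-4.007995 − (-11.739000)) = 2.570878 − (-1.887278)/(7.731005) = 2.814997

2.8150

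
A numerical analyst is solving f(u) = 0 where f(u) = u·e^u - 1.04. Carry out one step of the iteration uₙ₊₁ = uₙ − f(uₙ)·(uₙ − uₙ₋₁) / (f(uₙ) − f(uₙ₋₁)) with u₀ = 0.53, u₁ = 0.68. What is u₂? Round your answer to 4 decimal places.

0.5774

f(0.53) = -0.139566, f(0.68) = 0.302237
u₂ = 0.680000 − 0.302237·(0.680000 − 0.530000) / (0.302237 − (-0.139566)) = 0.680000 − (0.045336)/(0.441803) = 0.577385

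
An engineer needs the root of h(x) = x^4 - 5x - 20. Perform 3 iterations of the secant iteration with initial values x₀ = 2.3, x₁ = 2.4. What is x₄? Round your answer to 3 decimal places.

2.376

h(2.3) = -3.51590, h(2.4) = 1.17760
x₂ = 2.40000 − 1.17760·(2.40000 − 2.30000) / (1.17760 − (-3.51590)) = 2.40000 − (0.11776)/(4.69350) = 2.37491
h(2.37491) = -0.06272
x₃ = 2.37491 − (-0.06272)·(2.37491 − 2.40000) / (-0.06272 − 1.17760) = 2.37491 − (0.00157)/(-1.24032) = 2.37618
h(2.37618) = -0.00103
x₄ = 2.37618 − (-0.00103)·(2.37618 − 2.37491) / (-0.00103 − (-0.06272)) = 2.37618 − (0.00000)/(0.06169) = 2.37620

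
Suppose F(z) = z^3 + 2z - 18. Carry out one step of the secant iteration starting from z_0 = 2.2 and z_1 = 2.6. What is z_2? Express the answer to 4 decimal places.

F(2.2) = -2.952000, F(2.6) = 4.776000
z_2 = 2.600000 − 4.776000·(2.600000 − 2.200000) / (4.776000 − (-2.952000)) = 2.600000 − (1.910400)/(7.728000) = 2.352795

2.3528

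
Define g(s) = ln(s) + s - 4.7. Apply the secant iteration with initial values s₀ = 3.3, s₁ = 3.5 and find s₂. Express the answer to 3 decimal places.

g(3.3) = -0.20608, g(3.5) = 0.05276
s₂ = 3.50000 − 0.05276·(3.50000 − 3.30000) / (0.05276 − (-0.20608)) = 3.50000 − (0.01055)/(0.25884) = 3.45923

3.459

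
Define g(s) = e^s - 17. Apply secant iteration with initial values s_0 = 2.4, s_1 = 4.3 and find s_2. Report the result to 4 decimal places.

2.5812

g(2.4) = -5.976824, g(4.3) = 56.699794
s_2 = 4.300000 − 56.699794·(4.300000 − 2.400000) / (56.699794 − (-5.976824)) = 4.300000 − (107.729608)/(62.676617) = 2.581183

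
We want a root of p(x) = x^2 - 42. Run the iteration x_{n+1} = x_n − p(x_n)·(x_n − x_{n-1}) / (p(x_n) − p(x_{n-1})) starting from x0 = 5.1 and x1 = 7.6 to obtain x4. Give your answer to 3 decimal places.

p(5.1) = -15.99000, p(7.6) = 15.76000
x2 = 7.60000 − 15.76000·(7.60000 − 5.10000) / (15.76000 − (-15.99000)) = 7.60000 − (39.40000)/(31.75000) = 6.35906
p(6.35906) = -1.56242
x3 = 6.35906 − (-1.56242)·(6.35906 − 7.60000) / (-1.56242 − 15.76000) = 6.35906 − (1.93887)/(-17.32242) = 6.47098
p(6.47098) = -0.12637
x4 = 6.47098 − (-0.12637)·(6.47098 − 6.35906) / (-0.12637 − (-1.56242)) = 6.47098 − (-0.01414)/(1.43605) = 6.48083

6.481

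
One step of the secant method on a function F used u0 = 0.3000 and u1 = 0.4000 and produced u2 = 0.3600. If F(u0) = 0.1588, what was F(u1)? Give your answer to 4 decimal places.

The secant line through (0.3000, 0.1588) and (0.4000, F(u1)) crosses zero at u2 = 0.3600.
So (0.3000, 0.1588), (0.4000, F(u1)), (0.3600, 0) are collinear:
F(u1) = 0.1588 · (0.4000 − 0.3600) / (0.3000 − 0.3600) = 0.1588 · (0.040000)/(-0.060000) = -0.105867

-0.1059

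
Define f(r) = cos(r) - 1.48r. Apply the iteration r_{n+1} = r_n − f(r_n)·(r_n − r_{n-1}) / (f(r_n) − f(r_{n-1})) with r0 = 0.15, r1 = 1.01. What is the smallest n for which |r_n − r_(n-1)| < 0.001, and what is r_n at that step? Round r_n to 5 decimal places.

n = 5, r_n = 0.56916

f(0.15) = 0.7667711, f(1.01) = -0.9629393
r2 = 1.0100000 − (-0.9629393)·(0.8600000)/(-1.7297104) = 0.5312333;  |Δ| = 0.4787667
f(0.5312333) = 0.0759577
r3 = 0.5312333 − 0.0759577·(-0.4787667)/(1.0388970) = 0.5662377;  |Δ| = 0.0350045
f(0.5662377) = 0.0058934
r4 = 0.5662377 − 0.0058934·(0.0350045)/(-0.0700643) = 0.5691821;  |Δ| = 0.0029444
f(0.5691821) = -0.0000475
r5 = 0.5691821 − (-0.0000475)·(0.0029444)/(-0.0059409) = 0.5691586;  |Δ| = 0.0000235
|r5 − r4| = 0.0000235 < 0.001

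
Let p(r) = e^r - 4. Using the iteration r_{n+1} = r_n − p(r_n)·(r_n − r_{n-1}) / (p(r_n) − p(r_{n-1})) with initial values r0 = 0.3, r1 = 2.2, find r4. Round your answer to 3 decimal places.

1.424

p(0.3) = -2.65014, p(2.2) = 5.02501
r2 = 2.20000 − 5.02501·(2.20000 − 0.30000) / (5.02501 − (-2.65014)) = 2.20000 − (9.54753)/(7.67515) = 0.95605
p(0.95605) = -1.39861
r3 = 0.95605 − (-1.39861)·(0.95605 − 2.20000) / (-1.39861 − 5.02501) = 0.95605 − (1.73980)/(-6.42362) = 1.22689
p(1.22689) = -0.58939
r4 = 1.22689 − (-0.58939)·(1.22689 − 0.95605) / (-0.58939 − (-1.39861)) = 1.22689 − (-0.15963)/(0.80922) = 1.42416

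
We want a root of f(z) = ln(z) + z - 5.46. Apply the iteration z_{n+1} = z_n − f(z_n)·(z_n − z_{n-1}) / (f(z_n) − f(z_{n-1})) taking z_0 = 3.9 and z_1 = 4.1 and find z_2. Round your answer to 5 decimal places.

4.05921

f(3.9) = -0.1990234, f(4.1) = 0.0509870
z_2 = 4.1000000 − 0.0509870·(4.1000000 − 3.9000000) / (0.0509870 − (-0.1990234)) = 4.1000000 − (0.0101974)/(0.2500104) = 4.0592121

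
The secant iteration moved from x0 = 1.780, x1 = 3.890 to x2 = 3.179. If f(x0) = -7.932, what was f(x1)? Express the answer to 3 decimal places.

4.031

The secant line through (1.780, -7.932) and (3.890, f(x1)) crosses zero at x2 = 3.179.
So (1.780, -7.932), (3.890, f(x1)), (3.179, 0) are collinear:
f(x1) = -7.932 · (3.890 − 3.179) / (1.780 − 3.179) = -7.932 · (0.71100)/(-1.39900) = 4.03120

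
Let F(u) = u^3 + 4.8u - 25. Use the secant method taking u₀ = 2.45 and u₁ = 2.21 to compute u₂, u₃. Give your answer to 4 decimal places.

2.3805, 2.3846

F(2.45) = 1.466125, F(2.21) = -3.598139
u₂ = 2.210000 − (-3.598139)·(2.210000 − 2.450000) / (-3.598139 − 1.466125) = 2.210000 − (0.863553)/(-5.064264) = 2.380519
F(2.380519) = -0.083415
u₃ = 2.380519 − (-0.083415)·(2.380519 − 2.210000) / (-0.083415 − (-3.598139)) = 2.380519 − (-0.014224)/(3.514724) = 2.384566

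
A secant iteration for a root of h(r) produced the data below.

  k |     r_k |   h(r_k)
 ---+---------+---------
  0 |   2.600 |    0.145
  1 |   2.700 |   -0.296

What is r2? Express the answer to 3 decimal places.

2.633

r2 = 2.700 − (-0.296)·(2.700 − 2.600) / (-0.296 − 0.145)
   = 2.700 − (-0.02960)/(-0.44100) = 2.63288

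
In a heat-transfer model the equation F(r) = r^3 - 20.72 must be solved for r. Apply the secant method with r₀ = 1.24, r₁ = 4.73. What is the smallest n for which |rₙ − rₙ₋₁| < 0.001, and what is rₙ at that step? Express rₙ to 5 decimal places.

F(1.24) = -18.8133760, F(4.73) = 85.1038170
r₂ = 4.7300000 − 85.1038170·(3.4900000)/(103.9171930) = 1.8718366;  |Δ| = 2.8581634
F(1.8718366) = -14.1615112
r₃ = 1.8718366 − (-14.1615112)·(-2.8581634)/(-99.2653282) = 2.2795914;  |Δ| = 0.4077548
F(2.2795914) = -8.8740197
r₄ = 2.2795914 − (-8.8740197)·(0.4077548)/(5.2874915) = 2.9639280;  |Δ| = 0.6843366
F(2.9639280) = 5.3177192
r₅ = 2.9639280 − 5.3177192·(0.6843366)/(14.1917389) = 2.7075034;  |Δ| = 0.2564245
F(2.7075034) = -0.8724431
r₆ = 2.7075034 − (-0.8724431)·(-0.2564245)/(-6.1901623) = 2.7436440;  |Δ| = 0.0361405
F(2.7436440) = -0.0669940
r₇ = 2.7436440 − (-0.0669940)·(0.0361405)/(0.8054492) = 2.7466500;  |Δ| = 0.0030060
F(2.7466500) = 0.0009647
r₈ = 2.7466500 − 0.0009647·(0.0030060)/(0.0679586) = 2.7466073;  |Δ| = 0.0000427
|r₈ − r₇| = 0.0000427 < 0.001

n = 8, rₙ = 2.74661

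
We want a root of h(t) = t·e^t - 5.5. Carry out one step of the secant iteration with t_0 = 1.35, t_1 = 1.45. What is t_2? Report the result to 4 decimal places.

h(1.35) = -0.292476, h(1.45) = 0.681516
t_2 = 1.450000 − 0.681516·(1.450000 − 1.350000) / (0.681516 − (-0.292476)) = 1.450000 − (0.068152)/(0.973992) = 1.380029

1.3800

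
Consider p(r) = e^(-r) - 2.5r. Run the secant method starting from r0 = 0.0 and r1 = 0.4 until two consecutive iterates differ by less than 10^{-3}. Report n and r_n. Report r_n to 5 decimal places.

n = 4, r_n = 0.29717

p(0.0) = 1.0000000, p(0.4) = -0.3296800
r2 = 0.4000000 − (-0.3296800)·(0.4000000)/(-1.3296800) = 0.3008243;  |Δ| = 0.0991757
p(0.3008243) = -0.0118528
r3 = 0.3008243 − (-0.0118528)·(-0.0991757)/(0.3178271) = 0.2971257;  |Δ| = 0.0036986
p(0.2971257) = 0.0001364
r4 = 0.2971257 − 0.0001364·(-0.0036986)/(0.0119893) = 0.2971678;  |Δ| = 0.0000421
|r4 − r3| = 0.0000421 < 10^{-3}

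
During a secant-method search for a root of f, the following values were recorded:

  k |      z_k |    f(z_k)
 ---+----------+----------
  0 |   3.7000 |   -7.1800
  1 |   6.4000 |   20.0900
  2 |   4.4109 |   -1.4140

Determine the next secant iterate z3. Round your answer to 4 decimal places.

4.5417

z3 = 4.4109 − (-1.4140)·(4.4109 − 6.4000) / (-1.4140 − 20.0900)
   = 4.4109 − (2.812587)/(-21.504000) = 4.541694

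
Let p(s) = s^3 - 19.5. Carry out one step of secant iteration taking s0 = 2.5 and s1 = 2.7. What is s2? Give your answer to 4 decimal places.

p(2.5) = -3.875000, p(2.7) = 0.183000
s2 = 2.700000 − 0.183000·(2.700000 − 2.500000) / (0.183000 − (-3.875000)) = 2.700000 − (0.036600)/(4.058000) = 2.690981

2.6910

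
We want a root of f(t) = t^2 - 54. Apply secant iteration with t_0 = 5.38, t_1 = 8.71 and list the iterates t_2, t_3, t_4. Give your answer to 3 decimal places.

f(5.38) = -25.05560, f(8.71) = 21.86410
t_2 = 8.71000 − 21.86410·(8.71000 − 5.38000) / (21.86410 − (-25.05560)) = 8.71000 − (72.80745)/(46.91970) = 7.15825
f(7.15825) = -2.75940
t_3 = 7.15825 − (-2.75940)·(7.15825 − 8.71000) / (-2.75940 − 21.86410) = 7.15825 − (4.28189)/(-24.62350) = 7.33215
f(7.33215) = -0.23960
t_4 = 7.33215 − (-0.23960)·(7.33215 − 7.15825) / (-0.23960 − (-2.75940)) = 7.33215 − (-0.04167)/(2.51980) = 7.34868

7.158, 7.332, 7.349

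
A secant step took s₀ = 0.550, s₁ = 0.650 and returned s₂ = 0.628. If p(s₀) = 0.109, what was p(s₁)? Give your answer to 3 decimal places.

The secant line through (0.550, 0.109) and (0.650, p(s₁)) crosses zero at s₂ = 0.628.
So (0.550, 0.109), (0.650, p(s₁)), (0.628, 0) are collinear:
p(s₁) = 0.109 · (0.650 − 0.628) / (0.550 − 0.628) = 0.109 · (0.02200)/(-0.07800) = -0.03074

-0.031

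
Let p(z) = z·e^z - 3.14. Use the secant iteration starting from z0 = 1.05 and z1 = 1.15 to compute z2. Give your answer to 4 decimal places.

1.0721

p(1.05) = -0.139466, p(1.15) = 0.491922
z2 = 1.150000 − 0.491922·(1.150000 − 1.050000) / (0.491922 − (-0.139466)) = 1.150000 − (0.049192)/(0.631388) = 1.072089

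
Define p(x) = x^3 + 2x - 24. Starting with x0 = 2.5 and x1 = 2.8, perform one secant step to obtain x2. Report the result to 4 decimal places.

p(2.5) = -3.375000, p(2.8) = 3.552000
x2 = 2.800000 − 3.552000·(2.800000 − 2.500000) / (3.552000 − (-3.375000)) = 2.800000 − (1.065600)/(6.927000) = 2.646167

2.6462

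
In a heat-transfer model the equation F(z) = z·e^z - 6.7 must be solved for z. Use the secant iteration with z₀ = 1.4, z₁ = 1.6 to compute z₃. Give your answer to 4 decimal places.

F(1.4) = -1.022720, F(1.6) = 1.224852
z₂ = 1.600000 − 1.224852·(1.600000 − 1.400000) / (1.224852 − (-1.022720)) = 1.600000 − (0.244970)/(2.247572) = 1.491007
F(1.491007) = -0.077598
z₃ = 1.491007 − (-0.077598)·(1.491007 − 1.600000) / (-0.077598 − 1.224852) = 1.491007 − (0.008458)/(-1.302450) = 1.497500

1.4975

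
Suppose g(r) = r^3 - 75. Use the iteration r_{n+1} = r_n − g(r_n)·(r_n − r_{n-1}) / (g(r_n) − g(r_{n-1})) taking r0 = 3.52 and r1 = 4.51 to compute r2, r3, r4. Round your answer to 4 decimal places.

4.1657, 4.2137, 4.2172

g(3.52) = -31.385792, g(4.51) = 16.733851
r2 = 4.510000 − 16.733851·(4.510000 − 3.520000) / (16.733851 − (-31.385792)) = 4.510000 − (16.566512)/(48.119643) = 4.165722
g(4.165722) = -2.711204
r3 = 4.165722 − (-2.711204)·(4.165722 − 4.510000) / (-2.711204 − 16.733851) = 4.165722 − (0.933406)/(-19.445055) = 4.213725
g(4.213725) = -0.183312
r4 = 4.213725 − (-0.183312)·(4.213725 − 4.165722) / (-0.183312 − (-2.711204)) = 4.213725 − (-0.008799)/(2.527891) = 4.217206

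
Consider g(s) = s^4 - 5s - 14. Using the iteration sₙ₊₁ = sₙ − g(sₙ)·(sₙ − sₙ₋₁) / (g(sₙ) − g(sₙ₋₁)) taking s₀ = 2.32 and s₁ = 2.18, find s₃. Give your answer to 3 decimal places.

2.241

g(2.32) = 3.37023, g(2.18) = -2.31469
s₂ = 2.18000 − (-2.31469)·(2.18000 − 2.32000) / (-2.31469 − 3.37023) = 2.18000 − (0.32406)/(-5.68492) = 2.23700
g(2.23700) = -0.14318
s₃ = 2.23700 − (-0.14318)·(2.23700 − 2.18000) / (-0.14318 − (-2.31469)) = 2.23700 − (-0.00816)/(2.17152) = 2.24076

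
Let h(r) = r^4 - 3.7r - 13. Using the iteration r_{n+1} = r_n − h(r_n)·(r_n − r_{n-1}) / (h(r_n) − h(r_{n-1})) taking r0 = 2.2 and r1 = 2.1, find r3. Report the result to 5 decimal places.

h(2.2) = 2.2856000, h(2.1) = -1.3219000
r2 = 2.1000000 − (-1.3219000)·(2.1000000 − 2.2000000) / (-1.3219000 − 2.2856000) = 2.1000000 − (0.1321900)/(-3.6075000) = 2.1366431
h(2.1366431) = -0.0641289
r3 = 2.1366431 − (-0.0641289)·(2.1366431 − 2.1000000) / (-0.0641289 − (-1.3219000)) = 2.1366431 − (-0.0023499)/(1.2577711) = 2.1385114

2.13851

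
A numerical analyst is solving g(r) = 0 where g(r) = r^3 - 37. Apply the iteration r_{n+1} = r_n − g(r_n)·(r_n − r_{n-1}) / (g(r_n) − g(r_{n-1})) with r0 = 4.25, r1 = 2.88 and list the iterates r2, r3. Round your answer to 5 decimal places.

g(4.25) = 39.7656250, g(2.88) = -13.1121280
r2 = 2.8800000 − (-13.1121280)·(2.8800000 − 4.2500000) / (-13.1121280 − 39.7656250) = 2.8800000 − (17.9636154)/(-52.8777530) = 3.2197197
g(3.2197197) = -3.6224695
r3 = 3.2197197 − (-3.6224695)·(3.2197197 − 2.8800000) / (-3.6224695 − (-13.1121280)) = 3.2197197 − (-1.2306243)/(9.4896585) = 3.3494003

3.21972, 3.34940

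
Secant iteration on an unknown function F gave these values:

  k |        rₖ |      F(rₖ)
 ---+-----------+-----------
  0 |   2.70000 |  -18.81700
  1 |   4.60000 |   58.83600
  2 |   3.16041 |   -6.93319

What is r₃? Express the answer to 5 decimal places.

r₃ = 3.16041 − (-6.93319)·(3.16041 − 4.60000) / (-6.93319 − 58.83600)
   = 3.16041 − (9.9809510)/(-65.7691900) = 3.3121672

3.31217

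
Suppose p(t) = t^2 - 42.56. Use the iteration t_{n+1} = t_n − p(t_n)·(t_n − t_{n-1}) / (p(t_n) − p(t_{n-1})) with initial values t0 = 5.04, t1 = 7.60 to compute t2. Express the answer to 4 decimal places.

p(5.04) = -17.158400, p(7.60) = 15.200000
t2 = 7.600000 − 15.200000·(7.600000 − 5.040000) / (15.200000 − (-17.158400)) = 7.600000 − (38.912000)/(32.358400) = 6.397468

6.3975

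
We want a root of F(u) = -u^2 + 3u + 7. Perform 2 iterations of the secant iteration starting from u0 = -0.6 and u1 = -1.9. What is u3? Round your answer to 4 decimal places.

F(-0.6) = 4.840000, F(-1.9) = -2.310000
u2 = -1.900000 − (-2.310000)·(-1.900000 − (-0.600000)) / (-2.310000 − 4.840000) = -1.900000 − (3.003000)/(-7.150000) = -1.480000
F(-1.480000) = 0.369600
u3 = -1.480000 − 0.369600·(-1.480000 − (-1.900000)) / (0.369600 − (-2.310000)) = -1.480000 − (0.155232)/(2.679600) = -1.537931

-1.5379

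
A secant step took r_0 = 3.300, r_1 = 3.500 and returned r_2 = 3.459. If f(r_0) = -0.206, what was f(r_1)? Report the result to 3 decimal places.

The secant line through (3.300, -0.206) and (3.500, f(r_1)) crosses zero at r_2 = 3.459.
So (3.300, -0.206), (3.500, f(r_1)), (3.459, 0) are collinear:
f(r_1) = -0.206 · (3.500 − 3.459) / (3.300 − 3.459) = -0.206 · (0.04100)/(-0.15900) = 0.05312

0.053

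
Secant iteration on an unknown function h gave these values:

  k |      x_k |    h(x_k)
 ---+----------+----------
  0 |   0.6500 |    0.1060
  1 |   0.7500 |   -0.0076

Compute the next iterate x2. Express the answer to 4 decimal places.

0.7433

x2 = 0.7500 − (-0.0076)·(0.7500 − 0.6500) / (-0.0076 − 0.1060)
   = 0.7500 − (-0.000760)/(-0.113600) = 0.743310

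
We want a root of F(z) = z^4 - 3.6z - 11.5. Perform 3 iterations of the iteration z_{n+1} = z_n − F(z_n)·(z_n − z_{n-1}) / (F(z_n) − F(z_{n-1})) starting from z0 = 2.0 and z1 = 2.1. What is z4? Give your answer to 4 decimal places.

F(2.0) = -2.700000, F(2.1) = 0.388100
z2 = 2.100000 − 0.388100·(2.100000 − 2.000000) / (0.388100 − (-2.700000)) = 2.100000 − (0.038810)/(3.088100) = 2.087432
F(2.087432) = -0.028048
z3 = 2.087432 − (-0.028048)·(2.087432 − 2.100000) / (-0.028048 − 0.388100) = 2.087432 − (0.000352)/(-0.416148) = 2.088279
F(2.088279) = -0.000261
z4 = 2.088279 − (-0.000261)·(2.088279 − 2.087432) / (-0.000261 − (-0.028048)) = 2.088279 − (0.000000)/(0.027788) = 2.088287

2.0883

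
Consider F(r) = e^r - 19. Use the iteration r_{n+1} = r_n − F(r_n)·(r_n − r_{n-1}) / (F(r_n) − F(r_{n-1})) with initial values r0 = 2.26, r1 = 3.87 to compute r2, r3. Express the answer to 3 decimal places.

F(2.26) = -9.41691, F(3.87) = 28.94239
r2 = 3.87000 − 28.94239·(3.87000 − 2.26000) / (28.94239 − (-9.41691)) = 3.87000 − (46.59724)/(38.35930) = 2.65524
F(2.65524) = -4.77156
r3 = 2.65524 − (-4.77156)·(2.65524 − 3.87000) / (-4.77156 − 28.94239) = 2.65524 − (5.79629)/(-33.71395) = 2.82717

2.655, 2.827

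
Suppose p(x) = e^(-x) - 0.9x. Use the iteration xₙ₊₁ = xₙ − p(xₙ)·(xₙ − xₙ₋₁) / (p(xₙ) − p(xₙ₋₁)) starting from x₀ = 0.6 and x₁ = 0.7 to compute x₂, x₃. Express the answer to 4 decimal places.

0.6062, 0.6061

p(0.6) = 0.008812, p(0.7) = -0.133415
x₂ = 0.700000 − (-0.133415)·(0.700000 − 0.600000) / (-0.133415 − 0.008812) = 0.700000 − (-0.013341)/(-0.142226) = 0.606196
p(0.606196) = -0.000154
x₃ = 0.606196 − (-0.000154)·(0.606196 − 0.700000) / (-0.000154 − (-0.133415)) = 0.606196 − (0.000014)/(0.133261) = 0.606087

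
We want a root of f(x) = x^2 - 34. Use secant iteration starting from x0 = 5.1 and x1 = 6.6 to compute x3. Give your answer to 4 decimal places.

f(5.1) = -7.990000, f(6.6) = 9.560000
x2 = 6.600000 − 9.560000·(6.600000 − 5.100000) / (9.560000 − (-7.990000)) = 6.600000 − (14.340000)/(17.550000) = 5.782906
f(5.782906) = -0.557998
x3 = 5.782906 − (-0.557998)·(5.782906 − 6.600000) / (-0.557998 − 9.560000) = 5.782906 − (0.455937)/(-10.117998) = 5.827968

5.8280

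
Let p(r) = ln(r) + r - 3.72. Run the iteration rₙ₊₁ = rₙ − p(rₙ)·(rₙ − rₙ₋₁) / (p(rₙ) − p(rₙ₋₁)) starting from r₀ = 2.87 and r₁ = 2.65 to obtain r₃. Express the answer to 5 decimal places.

2.71954

p(2.87) = 0.2043120, p(2.65) = -0.0954404
r₂ = 2.6500000 − (-0.0954404)·(2.6500000 − 2.8700000) / (-0.0954404 − 0.2043120) = 2.6500000 − (0.0209969)/(-0.2997524) = 2.7200474
p(2.7200474) = 0.0006967
r₃ = 2.7200474 − 0.0006967·(2.7200474 − 2.6500000) / (0.0006967 − (-0.0954404)) = 2.7200474 − (0.0000488)/(0.0961371) = 2.7195398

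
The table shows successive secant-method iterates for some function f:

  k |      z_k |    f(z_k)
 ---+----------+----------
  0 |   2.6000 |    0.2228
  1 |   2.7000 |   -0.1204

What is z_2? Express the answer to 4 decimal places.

2.6649

z_2 = 2.7000 − (-0.1204)·(2.7000 − 2.6000) / (-0.1204 − 0.2228)
   = 2.7000 − (-0.012040)/(-0.343200) = 2.664918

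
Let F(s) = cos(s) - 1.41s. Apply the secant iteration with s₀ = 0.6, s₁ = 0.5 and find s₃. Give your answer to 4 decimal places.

F(0.6) = -0.020664, F(0.5) = 0.172583
s₂ = 0.500000 − 0.172583·(0.500000 − 0.600000) / (0.172583 − (-0.020664)) = 0.500000 − (-0.017258)/(0.193247) = 0.589307
F(0.589307) = 0.000404
s₃ = 0.589307 − 0.000404·(0.589307 − 0.500000) / (0.000404 − 0.172583) = 0.589307 − (0.000036)/(-0.172179) = 0.589516

0.5895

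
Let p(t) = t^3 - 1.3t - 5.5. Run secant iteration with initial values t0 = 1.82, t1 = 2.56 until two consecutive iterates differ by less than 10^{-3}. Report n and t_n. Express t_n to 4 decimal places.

p(1.82) = -1.837432, p(2.56) = 7.949216
t2 = 2.560000 − 7.949216·(0.740000)/(9.786648) = 1.958934;  |Δ| = 0.601066
p(1.958934) = -0.529355
t3 = 1.958934 − (-0.529355)·(-0.601066)/(-8.478571) = 1.996461;  |Δ| = 0.037527
p(1.996461) = -0.137788
t4 = 1.996461 − (-0.137788)·(0.037527)/(0.391567) = 2.009667;  |Δ| = 0.013205
p(2.009667) = 0.003996
t5 = 2.009667 − 0.003996·(0.013205)/(0.141784) = 2.009295;  |Δ| = 0.000372
|t5 − t4| = 0.000372 < 10^{-3}

n = 5, t_n = 2.0093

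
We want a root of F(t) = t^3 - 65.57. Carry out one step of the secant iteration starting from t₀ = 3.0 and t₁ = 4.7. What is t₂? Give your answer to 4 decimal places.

3.8535

F(3.0) = -38.570000, F(4.7) = 38.253000
t₂ = 4.700000 − 38.253000·(4.700000 − 3.000000) / (38.253000 − (-38.570000)) = 4.700000 − (65.030100)/(76.823000) = 3.853507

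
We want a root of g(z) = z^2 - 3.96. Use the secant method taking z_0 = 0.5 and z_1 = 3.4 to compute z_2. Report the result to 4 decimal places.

1.4513

g(0.5) = -3.710000, g(3.4) = 7.600000
z_2 = 3.400000 − 7.600000·(3.400000 − 0.500000) / (7.600000 − (-3.710000)) = 3.400000 − (22.040000)/(11.310000) = 1.451282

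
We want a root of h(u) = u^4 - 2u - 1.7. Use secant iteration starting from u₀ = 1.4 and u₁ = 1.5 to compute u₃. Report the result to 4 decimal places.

1.4671

h(1.4) = -0.658400, h(1.5) = 0.362500
u₂ = 1.500000 − 0.362500·(1.500000 − 1.400000) / (0.362500 − (-0.658400)) = 1.500000 − (0.036250)/(1.020900) = 1.464492
h(1.464492) = -0.029087
u₃ = 1.464492 − (-0.029087)·(1.464492 − 1.500000) / (-0.029087 − 0.362500) = 1.464492 − (0.001033)/(-0.391587) = 1.467130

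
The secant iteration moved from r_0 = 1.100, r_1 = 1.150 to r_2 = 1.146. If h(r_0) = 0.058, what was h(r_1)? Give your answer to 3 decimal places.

-0.005

The secant line through (1.100, 0.058) and (1.150, h(r_1)) crosses zero at r_2 = 1.146.
So (1.100, 0.058), (1.150, h(r_1)), (1.146, 0) are collinear:
h(r_1) = 0.058 · (1.150 − 1.146) / (1.100 − 1.146) = 0.058 · (0.00400)/(-0.04600) = -0.00504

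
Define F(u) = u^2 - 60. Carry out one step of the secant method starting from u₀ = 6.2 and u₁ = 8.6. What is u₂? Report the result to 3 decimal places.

F(6.2) = -21.56000, F(8.6) = 13.96000
u₂ = 8.60000 − 13.96000·(8.60000 − 6.20000) / (13.96000 − (-21.56000)) = 8.60000 − (33.50400)/(35.52000) = 7.65676

7.657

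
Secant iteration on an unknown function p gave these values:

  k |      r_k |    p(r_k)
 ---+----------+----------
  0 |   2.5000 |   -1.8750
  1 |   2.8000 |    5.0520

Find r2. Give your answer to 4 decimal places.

r2 = 2.8000 − 5.0520·(2.8000 − 2.5000) / (5.0520 − (-1.8750))
   = 2.8000 − (1.515600)/(6.927000) = 2.581204

2.5812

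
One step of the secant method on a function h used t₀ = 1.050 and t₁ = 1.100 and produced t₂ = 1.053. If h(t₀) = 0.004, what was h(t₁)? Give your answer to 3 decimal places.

The secant line through (1.050, 0.004) and (1.100, h(t₁)) crosses zero at t₂ = 1.053.
So (1.050, 0.004), (1.100, h(t₁)), (1.053, 0) are collinear:
h(t₁) = 0.004 · (1.100 − 1.053) / (1.050 − 1.053) = 0.004 · (0.04700)/(-0.00300) = -0.06267

-0.063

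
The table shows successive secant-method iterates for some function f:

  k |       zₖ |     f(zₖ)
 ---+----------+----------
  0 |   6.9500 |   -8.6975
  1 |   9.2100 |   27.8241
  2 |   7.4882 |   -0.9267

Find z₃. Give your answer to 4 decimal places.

z₃ = 7.4882 − (-0.9267)·(7.4882 − 9.2100) / (-0.9267 − 27.8241)
   = 7.4882 − (1.595592)/(-28.750800) = 7.543697

7.5437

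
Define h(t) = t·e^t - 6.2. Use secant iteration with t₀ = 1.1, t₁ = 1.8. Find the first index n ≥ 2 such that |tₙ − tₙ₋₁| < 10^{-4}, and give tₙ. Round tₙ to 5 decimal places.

h(1.1) = -2.8954174, h(1.8) = 4.6893654
t₂ = 1.8000000 − 4.6893654·(0.7000000)/(7.5847828) = 1.3672182;  |Δ| = 0.4327818
h(1.3672182) = -0.8344633
t₃ = 1.3672182 − (-0.8344633)·(-0.4327818)/(-5.5238288) = 1.4325969;  |Δ| = 0.0653787
h(1.4325969) = -0.1980424
t₄ = 1.4325969 − (-0.1980424)·(0.0653787)/(0.6364209) = 1.4529415;  |Δ| = 0.0203446
h(1.4529415) = 0.0123028
t₅ = 1.4529415 − 0.0123028·(0.0203446)/(0.2103452) = 1.4517516;  |Δ| = 0.0011899
h(1.4517516) = -0.0001667
t₆ = 1.4517516 − (-0.0001667)·(-0.0011899)/(-0.0124695) = 1.4517675;  |Δ| = 0.0000159
|t₆ − t₅| = 0.0000159 < 10^{-4}

n = 6, tₙ = 1.45177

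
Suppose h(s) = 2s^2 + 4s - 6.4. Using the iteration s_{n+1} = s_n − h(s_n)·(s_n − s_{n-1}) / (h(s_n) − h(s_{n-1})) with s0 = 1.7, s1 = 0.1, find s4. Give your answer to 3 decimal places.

1.047

h(1.7) = 6.18000, h(0.1) = -5.98000
s2 = 0.10000 − (-5.98000)·(0.10000 − 1.70000) / (-5.98000 − 6.18000) = 0.10000 − (9.56800)/(-12.16000) = 0.88684
h(0.88684) = -1.27965
s3 = 0.88684 − (-1.27965)·(0.88684 − 0.10000) / (-1.27965 − (-5.98000)) = 0.88684 − (-1.00689)/(4.70035) = 1.10106
h(1.10106) = 0.42888
s4 = 1.10106 − 0.42888·(1.10106 − 0.88684) / (0.42888 − (-1.27965)) = 1.10106 − (0.09187)/(1.70854) = 1.04728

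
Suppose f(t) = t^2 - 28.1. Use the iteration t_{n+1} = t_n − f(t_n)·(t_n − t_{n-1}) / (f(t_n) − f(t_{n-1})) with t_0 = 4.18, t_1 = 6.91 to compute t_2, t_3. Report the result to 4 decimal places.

5.1383, 5.2792

f(4.18) = -10.627600, f(6.91) = 19.648100
t_2 = 6.910000 − 19.648100·(6.910000 − 4.180000) / (19.648100 − (-10.627600)) = 6.910000 − (53.639313)/(30.275700) = 5.138305
f(5.138305) = -1.697824
t_3 = 5.138305 − (-1.697824)·(5.138305 − 6.910000) / (-1.697824 − 19.648100) = 5.138305 − (3.008027)/(-21.345924) = 5.279223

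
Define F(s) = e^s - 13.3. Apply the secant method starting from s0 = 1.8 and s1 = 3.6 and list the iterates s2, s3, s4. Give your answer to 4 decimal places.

F(1.8) = -7.250353, F(3.6) = 23.298234
s2 = 3.600000 − 23.298234·(3.600000 − 1.800000) / (23.298234 − (-7.250353)) = 3.600000 − (41.936822)/(30.548587) = 2.227209
F(2.227209) = -4.026053
s3 = 2.227209 − (-4.026053)·(2.227209 − 3.600000) / (-4.026053 − 23.298234) = 2.227209 − (5.526928)/(-27.324287) = 2.429481
F(2.429481) = -1.947014
s4 = 2.429481 − (-1.947014)·(2.429481 − 2.227209) / (-1.947014 − (-4.026053)) = 2.429481 − (-0.393826)/(2.079038) = 2.618908

2.2272, 2.4295, 2.6189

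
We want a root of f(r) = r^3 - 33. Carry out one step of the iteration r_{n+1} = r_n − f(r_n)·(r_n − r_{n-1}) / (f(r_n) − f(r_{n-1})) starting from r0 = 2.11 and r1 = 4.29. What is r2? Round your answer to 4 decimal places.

2.8498

f(2.11) = -23.606069, f(4.29) = 45.953589
r2 = 4.290000 − 45.953589·(4.290000 − 2.110000) / (45.953589 − (-23.606069)) = 4.290000 − (100.178824)/(69.559658) = 2.849814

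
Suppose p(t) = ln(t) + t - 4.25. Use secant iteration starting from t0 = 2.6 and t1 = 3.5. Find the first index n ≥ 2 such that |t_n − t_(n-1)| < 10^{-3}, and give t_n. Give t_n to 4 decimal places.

p(2.6) = -0.694489, p(3.5) = 0.502763
t2 = 3.500000 − 0.502763·(0.900000)/(1.197252) = 3.122062;  |Δ| = 0.377938
p(3.122062) = 0.010556
t3 = 3.122062 − 0.010556·(-0.377938)/(-0.492207) = 3.113957;  |Δ| = 0.008105
p(3.113957) = -0.000149
t4 = 3.113957 − (-0.000149)·(-0.008105)/(-0.010705) = 3.114070;  |Δ| = 0.000113
|t4 − t3| = 0.000113 < 10^{-3}

n = 4, t_n = 3.1141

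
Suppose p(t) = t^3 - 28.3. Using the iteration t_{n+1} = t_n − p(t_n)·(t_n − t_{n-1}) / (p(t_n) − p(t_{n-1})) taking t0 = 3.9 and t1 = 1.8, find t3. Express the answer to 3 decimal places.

p(3.9) = 31.01900, p(1.8) = -22.46800
t2 = 1.80000 − (-22.46800)·(1.80000 − 3.90000) / (-22.46800 − 31.01900) = 1.80000 − (47.18280)/(-53.48700) = 2.68214
p(2.68214) = -9.00511
t3 = 2.68214 − (-9.00511)·(2.68214 − 1.80000) / (-9.00511 − (-22.46800)) = 2.68214 − (-7.94373)/(13.46289) = 3.27218

3.272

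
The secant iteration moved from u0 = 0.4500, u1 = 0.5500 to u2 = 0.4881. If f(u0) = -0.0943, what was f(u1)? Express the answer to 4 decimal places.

0.1532

The secant line through (0.4500, -0.0943) and (0.5500, f(u1)) crosses zero at u2 = 0.4881.
So (0.4500, -0.0943), (0.5500, f(u1)), (0.4881, 0) are collinear:
f(u1) = -0.0943 · (0.5500 − 0.4881) / (0.4500 − 0.4881) = -0.0943 · (0.061900)/(-0.038100) = 0.153207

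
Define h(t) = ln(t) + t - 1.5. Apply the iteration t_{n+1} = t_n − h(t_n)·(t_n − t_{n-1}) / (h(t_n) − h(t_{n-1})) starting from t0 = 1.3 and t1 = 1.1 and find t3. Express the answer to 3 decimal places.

1.265

h(1.3) = 0.06236, h(1.1) = -0.30469
t2 = 1.10000 − (-0.30469)·(1.10000 − 1.30000) / (-0.30469 − 0.06236) = 1.10000 − (0.06094)/(-0.36705) = 1.26602
h(1.26602) = 0.00190
t3 = 1.26602 − 0.00190·(1.26602 − 1.10000) / (0.00190 − (-0.30469)) = 1.26602 − (0.00031)/(0.30659) = 1.26499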